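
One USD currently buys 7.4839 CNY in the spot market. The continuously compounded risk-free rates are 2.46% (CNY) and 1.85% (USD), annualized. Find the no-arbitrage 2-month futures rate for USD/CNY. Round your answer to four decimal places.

F = S·e^((r_CNY − r_USD)T) = 7.4839 · e^((0.0246 − 0.0185) × 2/12)
= 7.4839 · e^0.001017 = 7.4839 × 1.001018
F = 7.4915 CNY per USD

7.4915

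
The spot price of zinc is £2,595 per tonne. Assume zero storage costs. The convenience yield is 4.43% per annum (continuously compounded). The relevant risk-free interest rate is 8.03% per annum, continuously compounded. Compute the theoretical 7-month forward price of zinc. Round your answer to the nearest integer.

Net carry = r + u − y = 0.0803 + 0.0000 − 0.0443 = 0.0360
F = S·e^((r+u−y)T) = 2595 · e^(0.0360 × 7/12) = 2595 · e^0.021000
= 2595 × 1.021222 = £2,650 per tonne

£2,650 per tonne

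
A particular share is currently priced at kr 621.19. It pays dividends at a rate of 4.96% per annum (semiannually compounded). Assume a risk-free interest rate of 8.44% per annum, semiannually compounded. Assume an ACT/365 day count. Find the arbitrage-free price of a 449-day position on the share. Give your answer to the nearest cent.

kr 647.46

F = S · (1+r/2)^(2T) / (1+q/2)^(2T)
= 621.19 × 1.107043 / 1.062124 = 621.19 × 1.042292
F = kr 647.46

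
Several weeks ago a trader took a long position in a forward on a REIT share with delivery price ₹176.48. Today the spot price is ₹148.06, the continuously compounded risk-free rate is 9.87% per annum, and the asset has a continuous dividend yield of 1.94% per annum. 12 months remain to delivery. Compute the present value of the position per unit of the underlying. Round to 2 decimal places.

-₹14.68

Current fair forward for the remaining 12 months: F = S·e^((r − q)·T), (r − q) = 0.0987 − 0.0194 = 0.0793
F = 148.06 · e^(0.0793 × 12/12) = 148.06 × 1.082529 = 160.2792
Value of long forward = (F − K)·e^(−rT) = (160.2792 − 176.48) · e^(−0.0987·12/12)
= -16.2008 × 0.906014 = -14.68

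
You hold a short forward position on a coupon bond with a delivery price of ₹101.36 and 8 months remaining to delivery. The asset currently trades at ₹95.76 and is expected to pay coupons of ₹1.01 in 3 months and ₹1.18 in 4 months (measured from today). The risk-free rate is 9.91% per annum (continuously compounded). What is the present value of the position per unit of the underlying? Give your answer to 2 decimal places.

PV(remaining coupons) I = 1.01·e^(−0.0991·3/12) + 1.18·e^(−0.0991·4/12) = 2.1269
Current forward F = (S − I)·e^(rT) = (95.76 − 2.1269)·e^(0.0991·8/12) = 93.6331 × 1.068298 = 100.0281
Value (long) = (F − K)·e^(−rT) = (100.0281 − 101.36) × 0.936068 = -1.2467
Short position value = −(long value) = ₹1.25

₹1.25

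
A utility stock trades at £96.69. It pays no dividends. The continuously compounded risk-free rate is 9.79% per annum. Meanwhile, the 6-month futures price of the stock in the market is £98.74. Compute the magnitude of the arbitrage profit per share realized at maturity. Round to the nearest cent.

£2.80 per share

Fair futures: F* = S·e^(carry·T), with carry = r = 0.0979
F* = 96.69 · e^(0.0979 × 6/12) = 96.69 · e^0.048950 = 96.69 × 1.050168 = £101.5407
Market £98.74 < fair £101.5407: forward underpriced → reverse cash-and-carry (short spot, go long the forward).
At maturity, profit = |F_mkt − F*| = |98.74 − 101.5407| = £2.80 per share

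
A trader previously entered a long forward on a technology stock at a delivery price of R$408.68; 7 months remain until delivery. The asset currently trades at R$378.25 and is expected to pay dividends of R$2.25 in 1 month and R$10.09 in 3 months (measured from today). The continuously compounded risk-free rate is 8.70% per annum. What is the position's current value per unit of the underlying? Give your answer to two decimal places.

-R$22.31

PV(remaining dividends) I = 2.25·e^(−0.0870·1/12) + 10.09·e^(−0.0870·3/12) = 12.1067
Current forward F = (S − I)·e^(rT) = (378.25 − 12.1067)·e^(0.0870·7/12) = 366.1433 × 1.052060 = 385.2047
Value (long) = (F − K)·e^(−rT) = (385.2047 − 408.68) × 0.950516 = -22.3136
Value = -R$22.31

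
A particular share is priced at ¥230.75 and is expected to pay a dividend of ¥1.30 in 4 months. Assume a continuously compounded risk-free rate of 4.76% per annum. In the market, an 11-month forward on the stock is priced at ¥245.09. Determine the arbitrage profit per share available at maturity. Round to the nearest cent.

¥5.39 per share

PV(dividends) I = 1.30·e^(−0.0476·4/12) = 1.2795
Fair forward F* = (S − I)·e^(rT) = (230.75 − 1.2795)·e^0.043633 = 229.4705 × 1.044599 = 239.7047
Market ¥245.09 > fair 239.7047: forward overpriced → cash-and-carry (borrow at r, buy the stock and collect the dividends, short the forward).
Profit at T = |F_mkt − F*| = |245.09 − 239.7047| = ¥5.39 per share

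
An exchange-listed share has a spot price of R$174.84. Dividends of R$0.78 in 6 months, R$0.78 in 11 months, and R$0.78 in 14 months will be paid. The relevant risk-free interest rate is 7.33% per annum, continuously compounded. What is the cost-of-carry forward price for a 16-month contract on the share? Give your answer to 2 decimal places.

PV(dividends) I = 0.78·e^(−0.0733·6/12) + 0.78·e^(−0.0733·11/12) + 0.78·e^(−0.0733·14/12)
I = 0.7519 + 0.7293 + 0.7161 = 2.1973
F = (S − I)·e^(rT) = (174.84 − 2.1973) · e^(0.0733·16/12)
= 172.6427 · e^0.097733 = 172.6427 × 1.102668 = R$190.37

R$190.37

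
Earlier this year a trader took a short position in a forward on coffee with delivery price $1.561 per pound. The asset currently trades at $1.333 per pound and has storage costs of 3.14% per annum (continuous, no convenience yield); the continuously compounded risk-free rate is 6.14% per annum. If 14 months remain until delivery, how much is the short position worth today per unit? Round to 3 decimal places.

Current fair forward for the remaining 14 months: F = S·e^((r + u)·T), (r + u) = 0.0614 + 0.0314 = 0.0928
F = 1.333 · e^(0.0928 × 14/12) = 1.333 × 1.114345 = 1.4854
Value of long forward = (F − K)·e^(−rT) = (1.4854 − 1.561) · e^(−0.0614·14/12)
= -0.0756 × 0.930872 = -0.070
Short position value = −(long value) = $0.070

$0.070 per pound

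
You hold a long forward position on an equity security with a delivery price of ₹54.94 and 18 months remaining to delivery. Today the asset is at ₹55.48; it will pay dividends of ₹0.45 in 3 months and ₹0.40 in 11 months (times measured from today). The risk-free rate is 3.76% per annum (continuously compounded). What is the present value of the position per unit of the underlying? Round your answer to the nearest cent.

₹2.72

PV(remaining dividends) I = 0.45·e^(−0.0376·3/12) + 0.40·e^(−0.0376·11/12) = 0.8322
Current forward F = (S − I)·e^(rT) = (55.48 − 0.8322)·e^(0.0376·18/12) = 54.6478 × 1.058021 = 57.8185
Value (long) = (F − K)·e^(−rT) = (57.8185 − 54.94) × 0.945161 = 2.7206
Value = ₹2.72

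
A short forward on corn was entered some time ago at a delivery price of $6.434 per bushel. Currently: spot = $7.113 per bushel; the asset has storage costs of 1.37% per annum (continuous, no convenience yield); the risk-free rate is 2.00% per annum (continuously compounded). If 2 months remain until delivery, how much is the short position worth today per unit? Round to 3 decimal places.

-$0.717 per bushel

Current fair forward for the remaining 2 months: F = S·e^((r + u)·T), (r + u) = 0.0200 + 0.0137 = 0.0337
F = 7.113 · e^(0.0337 × 2/12) = 7.113 × 1.005632 = 7.1531
Value of long forward = (F − K)·e^(−rT) = (7.1531 − 6.434) · e^(−0.0200·2/12)
= 0.7191 × 0.996672 = 0.717
Short position value = −(long value) = -$0.717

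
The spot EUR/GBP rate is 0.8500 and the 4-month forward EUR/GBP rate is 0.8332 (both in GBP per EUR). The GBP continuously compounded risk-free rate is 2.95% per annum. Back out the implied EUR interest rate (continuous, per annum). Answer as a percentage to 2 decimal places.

8.94%

F = S·e^((r_GBP − r_EUR)T) ⇒ r_EUR = r_GBP − ln(F/S)/T
ln(0.8332/0.8500) = -0.019963; /(4/12) = -0.059889
r_EUR = 0.0295 + 0.059889 = 0.089389
r_EUR = 8.94%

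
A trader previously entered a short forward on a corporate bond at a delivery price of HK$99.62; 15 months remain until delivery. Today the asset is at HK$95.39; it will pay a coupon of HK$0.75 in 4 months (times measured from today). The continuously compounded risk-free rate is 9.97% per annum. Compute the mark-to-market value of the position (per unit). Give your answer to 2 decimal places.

-HK$6.72

PV(remaining coupons) I = 0.75·e^(−0.0997·4/12) = 0.7255
Current forward F = (S − I)·e^(rT) = (95.39 − 0.7255)·e^(0.0997·15/12) = 94.6645 × 1.132724 = 107.2288
Value (long) = (F − K)·e^(−rT) = (107.2288 − 99.62) × 0.882828 = 6.7173
Short position value = −(long value) = -HK$6.72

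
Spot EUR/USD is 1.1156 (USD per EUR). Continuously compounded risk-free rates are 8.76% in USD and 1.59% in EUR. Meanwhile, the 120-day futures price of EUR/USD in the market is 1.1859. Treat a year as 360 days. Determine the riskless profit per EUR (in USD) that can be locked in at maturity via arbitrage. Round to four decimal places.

0.0433 per EUR (in USD)

Fair futures: F* = S·e^(carry·T), with carry = (r_USD − r_EUR) = 0.0876 − 0.0159 = 0.0717
F* = 1.1156 · e^(0.0717 × 120/360) = 1.1156 · e^0.023900 = 1.1156 × 1.024188 = 1.1426
Market 1.1859 > fair 1.1426: forward overpriced → cash-and-carry (buy spot, short the forward).
At maturity, profit = |F_mkt − F*| = |1.1859 − 1.1426| = 0.0433 per EUR (in USD)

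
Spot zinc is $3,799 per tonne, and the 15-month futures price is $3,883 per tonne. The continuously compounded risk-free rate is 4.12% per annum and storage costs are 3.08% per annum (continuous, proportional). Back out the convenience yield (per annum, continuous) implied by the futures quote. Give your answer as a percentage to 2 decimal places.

F = S·e^((r+u−y)T) ⇒ (r+u−y) = ln(F/S)/T
ln(3883/3799) = 0.021870; /T ⇒ 0.017496
y = r + u − ln(F/S)/T = 0.0412 + 0.0308 − 0.017496 = 0.054504
y = 5.45%

5.45%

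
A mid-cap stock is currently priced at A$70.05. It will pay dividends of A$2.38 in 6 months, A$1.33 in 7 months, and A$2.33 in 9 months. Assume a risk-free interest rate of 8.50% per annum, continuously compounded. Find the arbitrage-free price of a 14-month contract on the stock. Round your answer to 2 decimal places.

PV(dividends) I = 2.38·e^(−0.0850·6/12) + 1.33·e^(−0.0850·7/12) + 2.33·e^(−0.0850·9/12)
I = 2.2810 + 1.2657 + 2.1861 = 5.7328
F = (S − I)·e^(rT) = (70.05 − 5.7328) · e^(0.0850·14/12)
= 64.3172 · e^0.099167 = 64.3172 × 1.104251 = A$71.02

A$71.02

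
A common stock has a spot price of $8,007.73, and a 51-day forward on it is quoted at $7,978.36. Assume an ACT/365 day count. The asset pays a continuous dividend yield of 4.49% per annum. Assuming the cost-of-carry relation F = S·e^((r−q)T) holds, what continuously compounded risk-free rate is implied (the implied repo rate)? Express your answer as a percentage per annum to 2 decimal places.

1.86%

From F = S·e^((r−q)T): (r − q) = ln(F/S)/T
ln(7978.36/8007.73) = ln(0.996332) = -0.003675
(r − q) = -0.003675 / (51/365) = -0.026301
r = ln(F/S)/T + q = -0.026301 + 0.0449 = 0.018599
r = 1.86%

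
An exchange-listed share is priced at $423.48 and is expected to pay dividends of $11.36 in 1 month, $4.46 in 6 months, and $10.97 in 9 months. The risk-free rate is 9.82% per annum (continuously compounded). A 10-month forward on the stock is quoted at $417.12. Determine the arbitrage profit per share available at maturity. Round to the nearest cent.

$14.58 per share

PV(dividends) I = 11.36·e^(−0.0982·1/12) + 4.46·e^(−0.0982·6/12) + 10.97·e^(−0.0982·9/12) = 25.7048
Fair forward F* = (S − I)·e^(rT) = (423.48 − 25.7048)·e^0.081833 = 397.7752 × 1.085275 = 431.6955
Market $417.12 < fair 431.6955: forward underpriced → reverse cash-and-carry (short the stock, invest proceeds at r, pay the dividends, go long the forward).
Profit at T = |F_mkt − F*| = |417.12 − 431.6955| = $14.58 per share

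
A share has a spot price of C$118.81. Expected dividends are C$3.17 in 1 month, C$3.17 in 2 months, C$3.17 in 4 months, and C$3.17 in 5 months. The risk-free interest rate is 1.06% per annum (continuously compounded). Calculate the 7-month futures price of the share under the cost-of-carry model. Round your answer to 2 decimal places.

PV(dividends) I = 3.17·e^(−0.0106·1/12) + 3.17·e^(−0.0106·2/12) + 3.17·e^(−0.0106·4/12) + 3.17·e^(−0.0106·5/12)
I = 3.1672 + 3.1644 + 3.1588 + 3.1560 = 12.6464
F = (S − I)·e^(rT) = (118.81 − 12.6464) · e^(0.0106·7/12)
= 106.1636 · e^0.006183 = 106.1636 × 1.006202 = C$106.82

C$106.82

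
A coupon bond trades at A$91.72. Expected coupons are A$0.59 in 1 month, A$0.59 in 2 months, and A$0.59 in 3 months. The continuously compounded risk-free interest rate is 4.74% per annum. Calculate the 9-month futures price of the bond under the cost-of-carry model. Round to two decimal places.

A$93.22

PV(coupons) I = 0.59·e^(−0.0474·1/12) + 0.59·e^(−0.0474·2/12) + 0.59·e^(−0.0474·3/12)
I = 0.5877 + 0.5854 + 0.5830 = 1.7561
F = (S − I)·e^(rT) = (91.72 − 1.7561) · e^(0.0474·9/12)
= 89.9639 · e^0.035550 = 89.9639 × 1.036189 = A$93.22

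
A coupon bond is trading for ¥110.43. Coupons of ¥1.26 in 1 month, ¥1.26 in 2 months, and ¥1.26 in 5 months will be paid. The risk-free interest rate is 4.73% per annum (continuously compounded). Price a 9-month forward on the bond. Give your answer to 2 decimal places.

¥110.54

PV(coupons) I = 1.26·e^(−0.0473·1/12) + 1.26·e^(−0.0473·2/12) + 1.26·e^(−0.0473·5/12)
I = 1.2550 + 1.2501 + 1.2354 = 3.7405
F = (S − I)·e^(rT) = (110.43 − 3.7405) · e^(0.0473·9/12)
= 106.6895 · e^0.035475 = 106.6895 × 1.036112 = ¥110.54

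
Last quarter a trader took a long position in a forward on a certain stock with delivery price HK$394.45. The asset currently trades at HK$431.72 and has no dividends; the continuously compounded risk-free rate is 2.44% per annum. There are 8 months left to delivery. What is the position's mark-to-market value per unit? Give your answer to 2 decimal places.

HK$43.63

Current fair forward for the remaining 8 months: F = S·e^(r·T), r = 0.0244
F = 431.72 · e^(0.0244 × 8/12) = 431.72 × 1.016400 = 438.8002
Value of long forward = (F − K)·e^(−rT) = (438.8002 − 394.45) · e^(−0.0244·8/12)
= 44.3502 × 0.983865 = 43.63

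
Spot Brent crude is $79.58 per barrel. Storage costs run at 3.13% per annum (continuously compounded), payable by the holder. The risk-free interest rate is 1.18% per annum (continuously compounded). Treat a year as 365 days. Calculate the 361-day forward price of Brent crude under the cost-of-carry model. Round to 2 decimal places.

$83.05 per barrel

Net carry = r + u − y = 0.0118 + 0.0313 − 0.0000 = 0.0431
F = S·e^((r+u−y)T) = 79.58 · e^(0.0431 × 361/365) = 79.58 · e^0.042628
= 79.58 × 1.043550 = $83.05 per barrel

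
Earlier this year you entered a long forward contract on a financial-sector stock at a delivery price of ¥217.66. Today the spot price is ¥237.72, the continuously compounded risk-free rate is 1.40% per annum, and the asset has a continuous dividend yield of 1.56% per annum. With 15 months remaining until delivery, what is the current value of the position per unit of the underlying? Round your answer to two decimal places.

Current fair forward for the remaining 15 months: F = S·e^((r − q)·T), (r − q) = 0.0140 − 0.0156 = -0.0016
F = 237.72 · e^(-0.0016 × 15/12) = 237.72 × 0.998002 = 237.2450
Value of long forward = (F − K)·e^(−rT) = (237.2450 − 217.66) · e^(−0.0140·15/12)
= 19.5850 × 0.982652 = 19.25

¥19.25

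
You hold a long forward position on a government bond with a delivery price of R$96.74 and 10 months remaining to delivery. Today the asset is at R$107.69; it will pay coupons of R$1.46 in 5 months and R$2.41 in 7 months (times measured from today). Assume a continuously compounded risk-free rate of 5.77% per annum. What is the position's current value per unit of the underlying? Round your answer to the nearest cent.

R$11.74

PV(remaining coupons) I = 1.46·e^(−0.0577·5/12) + 2.41·e^(−0.0577·7/12) = 3.7556
Current forward F = (S − I)·e^(rT) = (107.69 − 3.7556)·e^(0.0577·10/12) = 103.9344 × 1.049258 = 109.0540
Value (long) = (F − K)·e^(−rT) = (109.0540 − 96.74) × 0.953054 = 11.7359
Value = R$11.74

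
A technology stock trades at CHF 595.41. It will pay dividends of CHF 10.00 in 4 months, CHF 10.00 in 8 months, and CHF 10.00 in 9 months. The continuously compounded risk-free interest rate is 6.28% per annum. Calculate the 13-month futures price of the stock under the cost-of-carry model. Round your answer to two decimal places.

PV(dividends) I = 10.00·e^(−0.0628·4/12) + 10.00·e^(−0.0628·8/12) + 10.00·e^(−0.0628·9/12)
I = 9.7928 + 9.5900 + 9.5399 = 28.9227
F = (S − I)·e^(rT) = (595.41 − 28.9227) · e^(0.0628·13/12)
= 566.4873 · e^0.068033 = 566.4873 × 1.070401 = CHF 606.37

CHF 606.37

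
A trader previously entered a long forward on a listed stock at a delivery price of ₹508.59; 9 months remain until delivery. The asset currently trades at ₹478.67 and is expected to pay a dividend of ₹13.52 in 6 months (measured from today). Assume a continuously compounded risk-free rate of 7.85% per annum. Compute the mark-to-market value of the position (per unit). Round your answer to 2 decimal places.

-₹13.84

PV(remaining dividends) I = 13.52·e^(−0.0785·6/12) = 12.9996
Current forward F = (S − I)·e^(rT) = (478.67 − 12.9996)·e^(0.0785·9/12) = 465.6704 × 1.060643 = 493.9101
Value (long) = (F − K)·e^(−rT) = (493.9101 − 508.59) × 0.942825 = -13.8406
Value = -₹13.84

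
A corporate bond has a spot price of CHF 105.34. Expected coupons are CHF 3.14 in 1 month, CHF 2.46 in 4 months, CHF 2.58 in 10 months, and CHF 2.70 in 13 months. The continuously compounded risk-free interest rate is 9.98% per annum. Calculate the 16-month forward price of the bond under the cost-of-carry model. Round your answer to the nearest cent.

PV(coupons) I = 3.14·e^(−0.0998·1/12) + 2.46·e^(−0.0998·4/12) + 2.58·e^(−0.0998·10/12) + 2.70·e^(−0.0998·13/12)
I = 3.1140 + 2.3795 + 2.3741 + 2.4233 = 10.2909
F = (S − I)·e^(rT) = (105.34 − 10.2909) · e^(0.0998·16/12)
= 95.0491 · e^0.133067 = 95.0491 × 1.142327 = CHF 108.58

CHF 108.58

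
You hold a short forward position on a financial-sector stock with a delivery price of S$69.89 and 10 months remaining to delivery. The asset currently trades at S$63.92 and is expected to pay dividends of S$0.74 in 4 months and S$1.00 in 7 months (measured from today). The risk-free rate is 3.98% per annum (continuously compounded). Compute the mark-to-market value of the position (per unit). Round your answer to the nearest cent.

PV(remaining dividends) I = 0.74·e^(−0.0398·4/12) + 1.00·e^(−0.0398·7/12) = 1.7073
Current forward F = (S − I)·e^(rT) = (63.92 − 1.7073)·e^(0.0398·10/12) = 62.2127 × 1.033723 = 64.3107
Value (long) = (F − K)·e^(−rT) = (64.3107 − 69.89) × 0.967377 = -5.3973
Short position value = −(long value) = S$5.40

S$5.40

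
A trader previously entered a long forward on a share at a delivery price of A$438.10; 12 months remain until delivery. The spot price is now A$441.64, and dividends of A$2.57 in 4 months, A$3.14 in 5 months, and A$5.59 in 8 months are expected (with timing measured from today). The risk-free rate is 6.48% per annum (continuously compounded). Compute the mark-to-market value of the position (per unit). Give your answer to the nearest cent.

A$20.10

PV(remaining dividends) I = 2.57·e^(−0.0648·4/12) + 3.14·e^(−0.0648·5/12) + 5.59·e^(−0.0648·8/12) = 10.9251
Current forward F = (S − I)·e^(rT) = (441.64 − 10.9251)·e^(0.0648·12/12) = 430.7149 × 1.066946 = 459.5495
Value (long) = (F − K)·e^(−rT) = (459.5495 − 438.10) × 0.937255 = 20.1037
Value = A$20.10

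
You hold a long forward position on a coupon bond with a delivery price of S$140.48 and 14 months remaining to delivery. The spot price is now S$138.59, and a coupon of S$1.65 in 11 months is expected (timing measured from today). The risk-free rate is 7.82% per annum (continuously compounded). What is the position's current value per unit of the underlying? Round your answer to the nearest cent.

S$8.82

PV(remaining coupons) I = 1.65·e^(−0.0782·11/12) = 1.5359
Current forward F = (S − I)·e^(rT) = (138.59 − 1.5359)·e^(0.0782·14/12) = 137.0541 × 1.095525 = 150.1462
Value (long) = (F − K)·e^(−rT) = (150.1462 − 140.48) × 0.912805 = 8.8234
Value = S$8.82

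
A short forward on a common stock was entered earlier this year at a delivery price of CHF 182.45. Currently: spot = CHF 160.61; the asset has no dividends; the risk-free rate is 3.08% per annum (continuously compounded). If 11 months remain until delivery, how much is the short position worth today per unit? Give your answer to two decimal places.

Current fair forward for the remaining 11 months: F = S·e^(r·T), r = 0.0308
F = 160.61 · e^(0.0308 × 11/12) = 160.61 × 1.028636 = 165.2092
Value of long forward = (F − K)·e^(−rT) = (165.2092 − 182.45) · e^(−0.0308·11/12)
= -17.2408 × 0.972162 = -16.76
Short position value = −(long value) = CHF 16.76

CHF 16.76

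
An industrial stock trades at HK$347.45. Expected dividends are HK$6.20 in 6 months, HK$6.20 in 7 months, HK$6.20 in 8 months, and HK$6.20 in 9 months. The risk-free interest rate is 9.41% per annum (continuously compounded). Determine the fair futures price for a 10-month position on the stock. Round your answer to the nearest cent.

HK$350.50

PV(dividends) I = 6.20·e^(−0.0941·6/12) + 6.20·e^(−0.0941·7/12) + 6.20·e^(−0.0941·8/12) + 6.20·e^(−0.0941·9/12)
I = 5.9150 + 5.8688 + 5.8230 + 5.7775 = 23.3843
F = (S − I)·e^(rT) = (347.45 − 23.3843) · e^(0.0941·10/12)
= 324.0657 · e^0.078417 = 324.0657 × 1.081574 = HK$350.50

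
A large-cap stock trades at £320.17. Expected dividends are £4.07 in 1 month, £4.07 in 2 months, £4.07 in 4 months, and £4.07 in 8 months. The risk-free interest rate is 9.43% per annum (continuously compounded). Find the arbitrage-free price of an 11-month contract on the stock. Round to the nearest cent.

£331.84

PV(dividends) I = 4.07·e^(−0.0943·1/12) + 4.07·e^(−0.0943·2/12) + 4.07·e^(−0.0943·4/12) + 4.07·e^(−0.0943·8/12)
I = 4.0381 + 4.0065 + 3.9441 + 3.8220 = 15.8107
F = (S − I)·e^(rT) = (320.17 − 15.8107) · e^(0.0943·11/12)
= 304.3593 · e^0.086442 = 304.3593 × 1.090288 = £331.84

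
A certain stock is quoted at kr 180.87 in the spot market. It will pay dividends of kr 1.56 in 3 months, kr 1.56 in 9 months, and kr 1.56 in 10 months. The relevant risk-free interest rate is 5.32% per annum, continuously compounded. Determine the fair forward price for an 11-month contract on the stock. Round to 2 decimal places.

PV(dividends) I = 1.56·e^(−0.0532·3/12) + 1.56·e^(−0.0532·9/12) + 1.56·e^(−0.0532·10/12)
I = 1.5394 + 1.4990 + 1.4924 = 4.5308
F = (S − I)·e^(rT) = (180.87 − 4.5308) · e^(0.0532·11/12)
= 176.3392 · e^0.048767 = 176.3392 × 1.049976 = kr 185.15

kr 185.15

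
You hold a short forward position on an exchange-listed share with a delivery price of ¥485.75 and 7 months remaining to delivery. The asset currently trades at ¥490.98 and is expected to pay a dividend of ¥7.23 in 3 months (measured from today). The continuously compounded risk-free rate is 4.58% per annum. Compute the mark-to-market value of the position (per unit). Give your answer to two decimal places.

-¥10.89

PV(remaining dividends) I = 7.23·e^(−0.0458·3/12) = 7.1477
Current forward F = (S − I)·e^(rT) = (490.98 − 7.1477)·e^(0.0458·7/12) = 483.8323 × 1.027077 = 496.9330
Value (long) = (F − K)·e^(−rT) = (496.9330 − 485.75) × 0.973637 = 10.8882
Short position value = −(long value) = -¥10.89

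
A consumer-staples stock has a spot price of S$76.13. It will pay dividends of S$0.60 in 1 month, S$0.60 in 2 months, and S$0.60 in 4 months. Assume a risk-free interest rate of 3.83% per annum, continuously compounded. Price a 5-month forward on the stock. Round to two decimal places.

S$75.54

PV(dividends) I = 0.60·e^(−0.0383·1/12) + 0.60·e^(−0.0383·2/12) + 0.60·e^(−0.0383·4/12)
I = 0.5981 + 0.5962 + 0.5924 = 1.7867
F = (S − I)·e^(rT) = (76.13 − 1.7867) · e^(0.0383·5/12)
= 74.3433 · e^0.015958 = 74.3433 × 1.016086 = S$75.54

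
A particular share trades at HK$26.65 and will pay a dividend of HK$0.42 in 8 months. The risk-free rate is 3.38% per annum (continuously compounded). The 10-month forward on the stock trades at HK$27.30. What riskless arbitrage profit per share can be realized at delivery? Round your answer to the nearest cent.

PV(dividends) I = 0.42·e^(−0.0338·8/12) = 0.4106
Fair forward F* = (S − I)·e^(rT) = (26.65 − 0.4106)·e^0.028167 = 26.2394 × 1.028567 = 26.9890
Market HK$27.30 > fair 26.9890: forward overpriced → cash-and-carry (borrow at r, buy the stock and collect the dividends, short the forward).
Profit at T = |F_mkt − F*| = |27.30 − 26.9890| = HK$0.31 per share

HK$0.31 per share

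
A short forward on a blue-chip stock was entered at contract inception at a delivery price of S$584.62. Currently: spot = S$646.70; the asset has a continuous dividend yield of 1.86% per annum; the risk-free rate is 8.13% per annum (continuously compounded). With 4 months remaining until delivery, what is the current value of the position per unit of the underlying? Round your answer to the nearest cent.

-S$73.71

Current fair forward for the remaining 4 months: F = S·e^((r − q)·T), (r − q) = 0.0813 − 0.0186 = 0.0627
F = 646.70 · e^(0.0627 × 4/12) = 646.70 × 1.021120 = 660.3583
Value of long forward = (F − K)·e^(−rT) = (660.3583 − 584.62) · e^(−0.0813·4/12)
= 75.7383 × 0.973264 = 73.71
Short position value = −(long value) = -S$73.71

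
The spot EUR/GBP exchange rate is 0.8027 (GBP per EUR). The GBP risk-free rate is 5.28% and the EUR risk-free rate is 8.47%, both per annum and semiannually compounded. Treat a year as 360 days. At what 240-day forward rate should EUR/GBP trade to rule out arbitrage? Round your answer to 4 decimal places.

By covered interest parity, F = S · (1+r_GBP/2)^(2T) / (1+r_EUR/2)^(2T)
= 0.8027 × 1.035354 / 1.056862 = 0.8027 × 0.979649
F = 0.7864 GBP per EUR

0.7864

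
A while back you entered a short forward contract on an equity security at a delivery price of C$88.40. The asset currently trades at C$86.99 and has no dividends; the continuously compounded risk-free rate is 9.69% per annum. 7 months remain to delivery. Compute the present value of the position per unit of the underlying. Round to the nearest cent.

Current fair forward for the remaining 7 months: F = S·e^(r·T), r = 0.0969
F = 86.99 · e^(0.0969 × 7/12) = 86.99 × 1.058153 = 92.0487
Value of long forward = (F − K)·e^(−rT) = (92.0487 − 88.40) · e^(−0.0969·7/12)
= 3.6487 × 0.945043 = 3.45
Short position value = −(long value) = -C$3.45

-C$3.45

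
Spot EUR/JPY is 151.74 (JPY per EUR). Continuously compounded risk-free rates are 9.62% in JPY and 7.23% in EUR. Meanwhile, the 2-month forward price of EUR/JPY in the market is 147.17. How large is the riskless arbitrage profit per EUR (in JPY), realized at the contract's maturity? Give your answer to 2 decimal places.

5.18 per EUR (in JPY)

Fair forward: F* = S·e^(carry·T), with carry = (r_JPY − r_EUR) = 0.0962 − 0.0723 = 0.0239
F* = 151.74 · e^(0.0239 × 2/12) = 151.74 · e^0.003983 = 151.74 × 1.003991 = 152.3456
Market 147.17 < fair 152.3456: forward underpriced → reverse cash-and-carry (short spot, go long the forward).
At maturity, profit = |F_mkt − F*| = |147.17 − 152.3456| = 5.18 per EUR (in JPY)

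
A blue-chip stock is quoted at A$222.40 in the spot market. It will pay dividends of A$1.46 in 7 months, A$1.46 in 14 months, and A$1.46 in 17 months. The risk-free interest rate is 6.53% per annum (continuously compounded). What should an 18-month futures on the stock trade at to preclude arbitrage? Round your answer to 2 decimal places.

A$240.78

PV(dividends) I = 1.46·e^(−0.0653·7/12) + 1.46·e^(−0.0653·14/12) + 1.46·e^(−0.0653·17/12)
I = 1.4054 + 1.3529 + 1.3310 = 4.0893
F = (S − I)·e^(rT) = (222.40 − 4.0893) · e^(0.0653·18/12)
= 218.3107 · e^0.097950 = 218.3107 × 1.102908 = A$240.78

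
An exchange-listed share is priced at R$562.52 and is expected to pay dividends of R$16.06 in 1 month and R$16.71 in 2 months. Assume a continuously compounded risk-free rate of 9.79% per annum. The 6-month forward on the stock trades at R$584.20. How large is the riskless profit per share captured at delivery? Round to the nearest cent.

R$27.45 per share

PV(dividends) I = 16.06·e^(−0.0979·1/12) + 16.71·e^(−0.0979·2/12) = 32.3691
Fair forward F* = (S − I)·e^(rT) = (562.52 − 32.3691)·e^0.048950 = 530.1509 × 1.050168 = 556.7475
Market R$584.20 > fair 556.7475: forward overpriced → cash-and-carry (borrow at r, buy the stock and collect the dividends, short the forward).
Profit at T = |F_mkt − F*| = |584.20 − 556.7475| = R$27.45 per share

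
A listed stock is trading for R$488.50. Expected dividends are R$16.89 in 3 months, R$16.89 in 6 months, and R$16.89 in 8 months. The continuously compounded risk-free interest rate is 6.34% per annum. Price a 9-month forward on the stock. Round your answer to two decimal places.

R$460.72

PV(dividends) I = 16.89·e^(−0.0634·3/12) + 16.89·e^(−0.0634·6/12) + 16.89·e^(−0.0634·8/12)
I = 16.6244 + 16.3630 + 16.1910 = 49.1784
F = (S − I)·e^(rT) = (488.50 − 49.1784) · e^(0.0634·9/12)
= 439.3216 · e^0.047550 = 439.3216 × 1.048699 = R$460.72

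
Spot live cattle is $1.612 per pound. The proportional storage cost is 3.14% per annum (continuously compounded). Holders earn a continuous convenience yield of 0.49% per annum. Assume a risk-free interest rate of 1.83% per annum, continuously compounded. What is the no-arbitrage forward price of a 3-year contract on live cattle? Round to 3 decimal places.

Net carry = r + u − y = 0.0183 + 0.0314 − 0.0049 = 0.0448
F = S·e^((r+u−y)T) = 1.612 · e^(0.0448 × 3) = 1.612 · e^0.134400
= 1.612 × 1.143850 = $1.844 per pound

$1.844 per pound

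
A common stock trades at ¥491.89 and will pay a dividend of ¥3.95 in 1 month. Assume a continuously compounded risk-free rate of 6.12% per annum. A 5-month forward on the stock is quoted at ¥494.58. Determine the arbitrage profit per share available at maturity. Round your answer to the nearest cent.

PV(dividends) I = 3.95·e^(−0.0612·1/12) = 3.9299
Fair forward F* = (S − I)·e^(rT) = (491.89 − 3.9299)·e^0.025500 = 487.9601 × 1.025828 = 500.5631
Market ¥494.58 < fair 500.5631: forward underpriced → reverse cash-and-carry (short the stock, invest proceeds at r, pay the dividends, go long the forward).
Profit at T = |F_mkt − F*| = |494.58 − 500.5631| = ¥5.98 per share

¥5.98 per share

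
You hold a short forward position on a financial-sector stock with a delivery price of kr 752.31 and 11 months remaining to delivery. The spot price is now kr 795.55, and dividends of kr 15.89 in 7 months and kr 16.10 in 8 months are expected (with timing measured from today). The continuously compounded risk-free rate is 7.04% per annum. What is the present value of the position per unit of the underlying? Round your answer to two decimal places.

-kr 59.64

PV(remaining dividends) I = 15.89·e^(−0.0704·7/12) + 16.10·e^(−0.0704·8/12) = 30.6125
Current forward F = (S − I)·e^(rT) = (795.55 − 30.6125)·e^(0.0704·11/12) = 764.9375 × 1.066661 = 815.9290
Value (long) = (F − K)·e^(−rT) = (815.9290 − 752.31) × 0.937505 = 59.6431
Short position value = −(long value) = -kr 59.64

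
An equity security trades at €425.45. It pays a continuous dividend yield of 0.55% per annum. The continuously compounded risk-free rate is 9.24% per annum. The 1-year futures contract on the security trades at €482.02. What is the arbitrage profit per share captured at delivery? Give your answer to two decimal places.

Fair futures: F* = S·e^(carry·T), with carry = (r − q) = 0.0924 − 0.0055 = 0.0869
F* = 425.45 · e^(0.0869 × 1) = 425.45 · e^0.086900 = 425.45 × 1.090788 = €464.0758
Market €482.02 > fair €464.0758: forward overpriced → cash-and-carry (buy spot, short the forward).
At maturity, profit = |F_mkt − F*| = |482.02 − 464.0758| = €17.94 per share

€17.94 per share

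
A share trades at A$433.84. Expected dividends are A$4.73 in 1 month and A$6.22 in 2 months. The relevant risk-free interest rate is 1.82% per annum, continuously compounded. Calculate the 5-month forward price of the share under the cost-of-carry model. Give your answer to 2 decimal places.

PV(dividends) I = 4.73·e^(−0.0182·1/12) + 6.22·e^(−0.0182·2/12)
I = 4.7228 + 6.2012 = 10.9240
F = (S − I)·e^(rT) = (433.84 − 10.9240) · e^(0.0182·5/12)
= 422.9160 · e^0.007583 = 422.9160 × 1.007612 = A$426.14

A$426.14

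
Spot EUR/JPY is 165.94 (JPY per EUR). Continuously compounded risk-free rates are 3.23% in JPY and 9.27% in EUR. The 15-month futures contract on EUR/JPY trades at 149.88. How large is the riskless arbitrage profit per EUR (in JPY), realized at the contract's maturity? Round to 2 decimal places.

3.99 per EUR (in JPY)

Fair futures: F* = S·e^(carry·T), with carry = (r_JPY − r_EUR) = 0.0323 − 0.0927 = -0.0604
F* = 165.94 · e^(-0.0604 × 15/12) = 165.94 · e^-0.075500 = 165.94 × 0.927280 = 153.8728
Market 149.88 < fair 153.8728: forward underpriced → reverse cash-and-carry (short spot, go long the forward).
At maturity, profit = |F_mkt − F*| = |149.88 − 153.8728| = 3.99 per EUR (in JPY)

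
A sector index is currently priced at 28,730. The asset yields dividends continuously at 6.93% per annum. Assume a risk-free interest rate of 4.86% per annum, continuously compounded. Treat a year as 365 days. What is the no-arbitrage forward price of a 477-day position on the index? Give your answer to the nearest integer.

27,963

F = S·e^((r − q)T) = 28730 · e^((0.0486 − 0.0693) × 477/365)
= 28730 · e^-0.027052 = 28730 × 0.973311
F = 27,963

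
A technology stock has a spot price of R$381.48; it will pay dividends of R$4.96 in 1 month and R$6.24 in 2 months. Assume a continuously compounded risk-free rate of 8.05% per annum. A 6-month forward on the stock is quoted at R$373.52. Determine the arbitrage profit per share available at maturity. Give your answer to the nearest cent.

PV(dividends) I = 4.96·e^(−0.0805·1/12) + 6.24·e^(−0.0805·2/12) = 11.0837
Fair forward F* = (S − I)·e^(rT) = (381.48 − 11.0837)·e^0.040250 = 370.3963 × 1.041071 = 385.6088
Market R$373.52 < fair 385.6088: forward underpriced → reverse cash-and-carry (short the stock, invest proceeds at r, pay the dividends, go long the forward).
Profit at T = |F_mkt − F*| = |373.52 − 385.6088| = R$12.09 per share

R$12.09 per share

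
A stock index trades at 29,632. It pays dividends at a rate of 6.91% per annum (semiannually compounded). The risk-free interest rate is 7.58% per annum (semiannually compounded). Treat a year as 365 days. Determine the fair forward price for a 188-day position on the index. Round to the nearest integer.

F = S · (1+r/2)^(2T) / (1+q/2)^(2T)
= 29632 × 1.039064 / 1.035610 = 29632 × 1.003335
F = 29,731

29,731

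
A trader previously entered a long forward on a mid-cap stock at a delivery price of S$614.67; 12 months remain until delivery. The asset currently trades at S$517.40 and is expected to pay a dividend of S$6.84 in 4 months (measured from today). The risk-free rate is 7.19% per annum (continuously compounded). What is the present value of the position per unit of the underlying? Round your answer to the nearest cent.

-S$61.30

PV(remaining dividends) I = 6.84·e^(−0.0719·4/12) = 6.6780
Current forward F = (S − I)·e^(rT) = (517.40 − 6.6780)·e^(0.0719·12/12) = 510.7220 × 1.074548 = 548.7953
Value (long) = (F − K)·e^(−rT) = (548.7953 − 614.67) × 0.930624 = -61.3046
Value = -S$61.30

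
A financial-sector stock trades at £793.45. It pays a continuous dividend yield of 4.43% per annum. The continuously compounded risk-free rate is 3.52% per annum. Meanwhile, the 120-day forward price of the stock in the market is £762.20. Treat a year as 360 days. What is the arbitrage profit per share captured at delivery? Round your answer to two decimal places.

£28.85 per share

Fair forward: F* = S·e^(carry·T), with carry = (r − q) = 0.0352 − 0.0443 = -0.0091
F* = 793.45 · e^(-0.0091 × 120/360) = 793.45 · e^-0.003033 = 793.45 × 0.996972 = £791.0474
Market £762.20 < fair £791.0474: forward underpriced → reverse cash-and-carry (short spot, go long the forward).
At maturity, profit = |F_mkt − F*| = |762.20 − 791.0474| = £28.85 per share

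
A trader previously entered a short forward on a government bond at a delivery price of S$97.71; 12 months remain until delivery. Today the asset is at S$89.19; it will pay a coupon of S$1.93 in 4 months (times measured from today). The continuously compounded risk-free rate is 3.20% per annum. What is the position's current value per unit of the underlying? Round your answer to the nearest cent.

PV(remaining coupons) I = 1.93·e^(−0.0320·4/12) = 1.9095
Current forward F = (S − I)·e^(rT) = (89.19 − 1.9095)·e^(0.0320·12/12) = 87.2805 × 1.032518 = 90.1187
Value (long) = (F − K)·e^(−rT) = (90.1187 − 97.71) × 0.968507 = -7.3522
Short position value = −(long value) = S$7.35

S$7.35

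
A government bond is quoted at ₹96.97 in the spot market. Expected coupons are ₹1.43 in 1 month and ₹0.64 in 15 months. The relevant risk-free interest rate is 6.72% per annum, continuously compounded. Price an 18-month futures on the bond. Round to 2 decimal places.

PV(coupons) I = 1.43·e^(−0.0672·1/12) + 0.64·e^(−0.0672·15/12)
I = 1.4220 + 0.5884 = 2.0104
F = (S − I)·e^(rT) = (96.97 − 2.0104) · e^(0.0672·18/12)
= 94.9596 · e^0.100800 = 94.9596 × 1.106055 = ₹105.03

₹105.03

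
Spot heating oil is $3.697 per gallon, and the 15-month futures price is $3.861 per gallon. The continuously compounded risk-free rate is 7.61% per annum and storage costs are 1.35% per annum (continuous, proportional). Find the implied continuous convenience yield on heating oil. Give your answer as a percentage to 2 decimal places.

5.49%

F = S·e^((r+u−y)T) ⇒ (r+u−y) = ln(F/S)/T
ln(3.861/3.697) = 0.043405; /T ⇒ 0.034724
y = r + u − ln(F/S)/T = 0.0761 + 0.0135 − 0.034724 = 0.054876
y = 5.49%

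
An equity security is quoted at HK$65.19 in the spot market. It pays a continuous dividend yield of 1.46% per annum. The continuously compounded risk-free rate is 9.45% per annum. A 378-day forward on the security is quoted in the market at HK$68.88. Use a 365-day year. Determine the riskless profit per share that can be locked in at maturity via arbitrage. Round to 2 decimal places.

HK$1.93 per share

Fair forward: F* = S·e^(carry·T), with carry = (r − q) = 0.0945 − 0.0146 = 0.0799
F* = 65.19 · e^(0.0799 × 378/365) = 65.19 · e^0.082746 = 65.19 × 1.086266 = HK$70.8137
Market HK$68.88 < fair HK$70.8137: forward underpriced → reverse cash-and-carry (short spot, go long the forward).
At maturity, profit = |F_mkt − F*| = |68.88 − 70.8137| = HK$1.93 per share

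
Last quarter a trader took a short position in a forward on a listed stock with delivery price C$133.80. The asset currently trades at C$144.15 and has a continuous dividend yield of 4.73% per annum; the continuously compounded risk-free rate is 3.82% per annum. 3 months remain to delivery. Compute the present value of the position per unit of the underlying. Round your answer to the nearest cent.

Current fair forward for the remaining 3 months: F = S·e^((r − q)·T), (r − q) = 0.0382 − 0.0473 = -0.0091
F = 144.15 · e^(-0.0091 × 3/12) = 144.15 × 0.997728 = 143.8225
Value of long forward = (F − K)·e^(−rT) = (143.8225 − 133.80) · e^(−0.0382·3/12)
= 10.0225 × 0.990495 = 9.93
Short position value = −(long value) = -C$9.93

-C$9.93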